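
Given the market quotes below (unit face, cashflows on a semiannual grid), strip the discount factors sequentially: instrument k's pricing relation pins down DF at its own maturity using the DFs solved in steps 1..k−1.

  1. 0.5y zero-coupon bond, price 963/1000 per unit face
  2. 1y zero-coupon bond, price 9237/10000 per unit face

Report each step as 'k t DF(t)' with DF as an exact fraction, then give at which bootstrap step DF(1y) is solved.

step 1 [0.5y] zero: DF = P = 963/1000 ≈ 0.963000
step 2 [1y] zero: DF = P = 9237/10000 ≈ 0.923700

1 1/2 963/1000
2 1 9237/10000
DF(1y) is solved at step 2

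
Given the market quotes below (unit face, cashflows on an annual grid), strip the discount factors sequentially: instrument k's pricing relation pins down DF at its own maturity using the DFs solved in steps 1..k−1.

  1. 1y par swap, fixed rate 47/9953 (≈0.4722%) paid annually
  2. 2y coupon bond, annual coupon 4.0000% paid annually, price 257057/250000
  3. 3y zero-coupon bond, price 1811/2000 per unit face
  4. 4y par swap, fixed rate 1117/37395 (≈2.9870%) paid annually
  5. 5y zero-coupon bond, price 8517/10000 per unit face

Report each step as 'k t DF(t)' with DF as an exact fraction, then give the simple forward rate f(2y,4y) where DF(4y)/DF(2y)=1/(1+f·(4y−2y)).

step 1 [1y] swap r/1=47/9953: DF=(1 − 47/9953·(0))/(1+47/9953) = 9953/10000 ≈ 0.995300
step 2 [2y] bond c/1=1/25: DF=(257057/250000 − 1/25·(0.995300))/(1+1/25) = 594/625 ≈ 0.950400
step 3 [3y] zero: DF = P = 1811/2000 ≈ 0.905500
step 4 [4y] swap r/1=1117/37395: DF=(1 − 1117/37395·(0.995300+0.950400+0.905500))/(1+1117/37395) = 8883/10000 ≈ 0.888300
step 5 [5y] zero: DF = P = 8517/10000 ≈ 0.851700

1 1 9953/10000
2 2 594/625
3 3 1811/2000
4 4 8883/10000
5 5 8517/10000
f(2y,4y) = ((594/625)/(8883/10000) − 1)/(2) = 23/658 ≈ 3.4954%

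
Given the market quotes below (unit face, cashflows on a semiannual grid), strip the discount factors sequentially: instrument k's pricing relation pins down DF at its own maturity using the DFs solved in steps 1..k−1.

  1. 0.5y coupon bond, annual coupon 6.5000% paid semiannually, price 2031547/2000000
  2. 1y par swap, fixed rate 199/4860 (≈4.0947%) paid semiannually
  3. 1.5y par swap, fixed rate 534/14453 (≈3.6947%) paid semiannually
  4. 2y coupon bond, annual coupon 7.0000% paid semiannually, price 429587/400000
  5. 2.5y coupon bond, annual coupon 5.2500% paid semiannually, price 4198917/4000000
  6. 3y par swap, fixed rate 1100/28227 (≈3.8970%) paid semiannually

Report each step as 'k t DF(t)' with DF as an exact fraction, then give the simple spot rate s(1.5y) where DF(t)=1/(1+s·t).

1 1/2 4919/5000
2 1 4801/5000
3 3/2 4733/5000
4 2 9399/10000
5 5/2 9249/10000
6 3 89/100
s(1.5y) = (1/(4733/5000) − 1)/(3/2) = 178/4733 ≈ 3.7608%

step 1 [0.5y] bond c/2=13/400: DF=(2031547/2000000 − 13/400·(0))/(1+13/400) = 4919/5000 ≈ 0.983800
step 2 [1y] swap r/2=199/9720: DF=(1 − 199/9720·(0.983800))/(1+199/9720) = 4801/5000 ≈ 0.960200
step 3 [1.5y] swap r/2=267/14453: DF=(1 − 267/14453·(0.983800+0.960200))/(1+267/14453) = 4733/5000 ≈ 0.946600
step 4 [2y] bond c/2=7/200: DF=(429587/400000 − 7/200·(0.983800+0.960200+0.946600))/(1+7/200) = 9399/10000 ≈ 0.939900
step 5 [2.5y] bond c/2=21/800: DF=(4198917/4000000 − 21/800·(0.983800+0.960200+0.946600+0.939900))/(1+21/800) = 9249/10000 ≈ 0.924900
step 6 [3y] swap r/2=550/28227: DF=(1 − 550/28227·(0.983800+0.960200+0.946600+0.939900+0.924900))/(1+550/28227) = 89/100 ≈ 0.890000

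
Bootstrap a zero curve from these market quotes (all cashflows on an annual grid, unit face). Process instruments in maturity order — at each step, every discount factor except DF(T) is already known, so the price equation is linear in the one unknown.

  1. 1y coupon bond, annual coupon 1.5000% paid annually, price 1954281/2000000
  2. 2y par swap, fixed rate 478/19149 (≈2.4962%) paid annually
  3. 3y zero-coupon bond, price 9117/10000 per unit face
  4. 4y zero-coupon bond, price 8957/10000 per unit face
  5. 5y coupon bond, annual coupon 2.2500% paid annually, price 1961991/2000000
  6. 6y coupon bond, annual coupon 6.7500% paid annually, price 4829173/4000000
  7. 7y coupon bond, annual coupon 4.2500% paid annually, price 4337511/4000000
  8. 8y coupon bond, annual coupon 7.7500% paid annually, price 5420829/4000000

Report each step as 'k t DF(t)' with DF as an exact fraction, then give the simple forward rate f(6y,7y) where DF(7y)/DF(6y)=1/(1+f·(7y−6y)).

step 1 [1y] bond c/1=3/200: DF=(1954281/2000000 − 3/200·(0))/(1+3/200) = 9627/10000 ≈ 0.962700
step 2 [2y] swap r/1=478/19149: DF=(1 − 478/19149·(0.962700))/(1+478/19149) = 4761/5000 ≈ 0.952200
step 3 [3y] zero: DF = P = 9117/10000 ≈ 0.911700
step 4 [4y] zero: DF = P = 8957/10000 ≈ 0.895700
step 5 [5y] bond c/1=9/400: DF=(1961991/2000000 − 9/400·(0.962700+0.952200+0.911700+0.895700))/(1+9/400) = 351/400 ≈ 0.877500
step 6 [6y] bond c/1=27/400: DF=(4829173/4000000 − 27/400·(0.962700+0.952200+0.911700+0.895700+0.877500))/(1+27/400) = 8401/10000 ≈ 0.840100
step 7 [7y] bond c/1=17/400: DF=(4337511/4000000 − 17/400·(0.962700+0.952200+0.911700+0.895700+0.877500+0.840100))/(1+17/400) = 1023/1250 ≈ 0.818400
step 8 [8y] bond c/1=31/400: DF=(5420829/4000000 − 31/400·(0.962700+0.952200+0.911700+0.895700+0.877500+0.840100+0.818400))/(1+31/400) = 2019/2500 ≈ 0.807600

1 1 9627/10000
2 2 4761/5000
3 3 9117/10000
4 4 8957/10000
5 5 351/400
6 6 8401/10000
7 7 1023/1250
8 8 2019/2500
f(6y,7y) = ((8401/10000)/(1023/1250) − 1)/(1) = 7/264 ≈ 2.6515%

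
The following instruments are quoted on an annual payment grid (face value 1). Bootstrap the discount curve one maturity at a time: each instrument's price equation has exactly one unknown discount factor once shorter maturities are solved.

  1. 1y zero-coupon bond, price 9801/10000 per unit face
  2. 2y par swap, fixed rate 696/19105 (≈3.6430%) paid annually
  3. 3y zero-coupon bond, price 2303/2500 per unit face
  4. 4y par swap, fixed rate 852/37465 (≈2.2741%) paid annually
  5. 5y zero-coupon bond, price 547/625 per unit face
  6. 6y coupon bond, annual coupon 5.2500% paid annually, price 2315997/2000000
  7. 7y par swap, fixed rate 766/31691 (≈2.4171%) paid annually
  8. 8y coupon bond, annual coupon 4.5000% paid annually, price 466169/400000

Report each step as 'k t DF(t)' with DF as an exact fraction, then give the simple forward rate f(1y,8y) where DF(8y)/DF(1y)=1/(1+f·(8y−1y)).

step 1 [1y] zero: DF = P = 9801/10000 ≈ 0.980100
step 2 [2y] swap r/1=696/19105: DF=(1 − 696/19105·(0.980100))/(1+696/19105) = 1163/1250 ≈ 0.930400
step 3 [3y] zero: DF = P = 2303/2500 ≈ 0.921200
step 4 [4y] swap r/1=852/37465: DF=(1 − 852/37465·(0.980100+0.930400+0.921200))/(1+852/37465) = 2287/2500 ≈ 0.914800
step 5 [5y] zero: DF = P = 547/625 ≈ 0.875200
step 6 [6y] bond c/1=21/400: DF=(2315997/2000000 − 21/400·(0.980100+0.930400+0.921200+0.914800+0.875200))/(1+21/400) = 8697/10000 ≈ 0.869700
step 7 [7y] swap r/1=766/31691: DF=(1 − 766/31691·(0.980100+0.930400+0.921200+0.914800+0.875200+0.869700))/(1+766/31691) = 2117/2500 ≈ 0.846800
step 8 [8y] bond c/1=9/200: DF=(466169/400000 − 9/200·(0.980100+0.930400+0.921200+0.914800+0.875200+0.869700+0.846800))/(1+9/200) = 8423/10000 ≈ 0.842300

1 1 9801/10000
2 2 1163/1250
3 3 2303/2500
4 4 2287/2500
5 5 547/625
6 6 8697/10000
7 7 2117/2500
8 8 8423/10000
f(1y,8y) = ((9801/10000)/(8423/10000) − 1)/(7) = 1378/58961 ≈ 2.3371%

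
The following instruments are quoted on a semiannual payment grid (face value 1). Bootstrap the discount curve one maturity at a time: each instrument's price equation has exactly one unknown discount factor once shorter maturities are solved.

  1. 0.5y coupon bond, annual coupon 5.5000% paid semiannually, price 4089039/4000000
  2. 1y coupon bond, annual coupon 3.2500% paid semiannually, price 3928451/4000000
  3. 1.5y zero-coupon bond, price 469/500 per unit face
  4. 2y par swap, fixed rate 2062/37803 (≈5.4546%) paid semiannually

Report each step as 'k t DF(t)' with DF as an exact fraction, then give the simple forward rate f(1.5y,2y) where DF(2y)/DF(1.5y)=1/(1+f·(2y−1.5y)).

step 1 [0.5y] bond c/2=11/400: DF=(4089039/4000000 − 11/400·(0))/(1+11/400) = 9949/10000 ≈ 0.994900
step 2 [1y] bond c/2=13/800: DF=(3928451/4000000 − 13/800·(0.994900))/(1+13/800) = 1901/2000 ≈ 0.950500
step 3 [1.5y] zero: DF = P = 469/500 ≈ 0.938000
step 4 [2y] swap r/2=1031/37803: DF=(1 − 1031/37803·(0.994900+0.950500+0.938000))/(1+1031/37803) = 8969/10000 ≈ 0.896900

1 1/2 9949/10000
2 1 1901/2000
3 3/2 469/500
4 2 8969/10000
f(1.5y,2y) = ((469/500)/(8969/10000) − 1)/(1/2) = 822/8969 ≈ 9.1649%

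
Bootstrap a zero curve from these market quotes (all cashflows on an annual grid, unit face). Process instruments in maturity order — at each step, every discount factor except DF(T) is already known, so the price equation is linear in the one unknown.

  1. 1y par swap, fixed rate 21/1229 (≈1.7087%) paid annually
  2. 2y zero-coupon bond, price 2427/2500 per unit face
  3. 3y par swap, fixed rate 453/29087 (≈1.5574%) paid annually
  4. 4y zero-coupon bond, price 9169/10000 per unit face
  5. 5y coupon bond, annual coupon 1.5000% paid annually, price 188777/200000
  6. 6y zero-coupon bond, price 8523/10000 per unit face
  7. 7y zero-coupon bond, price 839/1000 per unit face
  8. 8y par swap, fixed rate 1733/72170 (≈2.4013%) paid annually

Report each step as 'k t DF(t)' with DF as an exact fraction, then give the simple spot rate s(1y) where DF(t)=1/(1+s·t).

step 1 [1y] swap r/1=21/1229: DF=(1 − 21/1229·(0))/(1+21/1229) = 1229/1250 ≈ 0.983200
step 2 [2y] zero: DF = P = 2427/2500 ≈ 0.970800
step 3 [3y] swap r/1=453/29087: DF=(1 − 453/29087·(0.983200+0.970800))/(1+453/29087) = 9547/10000 ≈ 0.954700
step 4 [4y] zero: DF = P = 9169/10000 ≈ 0.916900
step 5 [5y] bond c/1=3/200: DF=(188777/200000 − 3/200·(0.983200+0.970800+0.954700+0.916900))/(1+3/200) = 4367/5000 ≈ 0.873400
step 6 [6y] zero: DF = P = 8523/10000 ≈ 0.852300
step 7 [7y] zero: DF = P = 839/1000 ≈ 0.839000
step 8 [8y] swap r/1=1733/72170: DF=(1 − 1733/72170·(0.983200+0.970800+0.954700+0.916900+0.873400+0.852300+0.839000))/(1+1733/72170) = 8267/10000 ≈ 0.826700

1 1 1229/1250
2 2 2427/2500
3 3 9547/10000
4 4 9169/10000
5 5 4367/5000
6 6 8523/10000
7 7 839/1000
8 8 8267/10000
s(1y) = (1/(1229/1250) − 1)/(1) = 21/1229 ≈ 1.7087%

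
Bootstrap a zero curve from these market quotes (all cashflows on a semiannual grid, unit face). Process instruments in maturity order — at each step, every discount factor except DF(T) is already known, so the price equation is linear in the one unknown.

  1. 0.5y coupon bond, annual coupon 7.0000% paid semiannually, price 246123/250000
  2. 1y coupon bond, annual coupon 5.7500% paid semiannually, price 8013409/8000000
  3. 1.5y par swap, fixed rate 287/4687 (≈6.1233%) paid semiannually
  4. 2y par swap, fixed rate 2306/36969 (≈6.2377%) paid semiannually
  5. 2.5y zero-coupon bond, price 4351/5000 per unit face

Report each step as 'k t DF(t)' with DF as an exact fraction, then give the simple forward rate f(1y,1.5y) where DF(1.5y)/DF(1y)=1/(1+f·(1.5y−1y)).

1 1/2 1189/1250
2 1 9471/10000
3 3/2 9139/10000
4 2 8847/10000
5 5/2 4351/5000
f(1y,1.5y) = ((9471/10000)/(9139/10000) − 1)/(1/2) = 664/9139 ≈ 7.2656%

step 1 [0.5y] bond c/2=7/200: DF=(246123/250000 − 7/200·(0))/(1+7/200) = 1189/1250 ≈ 0.951200
step 2 [1y] bond c/2=23/800: DF=(8013409/8000000 − 23/800·(0.951200))/(1+23/800) = 9471/10000 ≈ 0.947100
step 3 [1.5y] swap r/2=287/9374: DF=(1 − 287/9374·(0.951200+0.947100))/(1+287/9374) = 9139/10000 ≈ 0.913900
step 4 [2y] swap r/2=1153/36969: DF=(1 − 1153/36969·(0.951200+0.947100+0.913900))/(1+1153/36969) = 8847/10000 ≈ 0.884700
step 5 [2.5y] zero: DF = P = 4351/5000 ≈ 0.870200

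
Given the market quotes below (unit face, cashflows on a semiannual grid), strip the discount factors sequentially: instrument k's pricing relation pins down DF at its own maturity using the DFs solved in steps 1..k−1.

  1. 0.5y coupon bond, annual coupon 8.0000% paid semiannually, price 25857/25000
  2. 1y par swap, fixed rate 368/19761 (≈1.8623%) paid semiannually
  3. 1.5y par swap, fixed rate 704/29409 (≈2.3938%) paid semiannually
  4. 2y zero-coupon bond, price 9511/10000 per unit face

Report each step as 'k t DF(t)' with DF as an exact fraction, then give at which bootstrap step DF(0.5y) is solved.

1 1/2 1989/2000
2 1 1227/1250
3 3/2 603/625
4 2 9511/10000
DF(0.5y) is solved at step 1

step 1 [0.5y] bond c/2=1/25: DF=(25857/25000 − 1/25·(0))/(1+1/25) = 1989/2000 ≈ 0.994500
step 2 [1y] swap r/2=184/19761: DF=(1 − 184/19761·(0.994500))/(1+184/19761) = 1227/1250 ≈ 0.981600
step 3 [1.5y] swap r/2=352/29409: DF=(1 − 352/29409·(0.994500+0.981600))/(1+352/29409) = 603/625 ≈ 0.964800
step 4 [2y] zero: DF = P = 9511/10000 ≈ 0.951100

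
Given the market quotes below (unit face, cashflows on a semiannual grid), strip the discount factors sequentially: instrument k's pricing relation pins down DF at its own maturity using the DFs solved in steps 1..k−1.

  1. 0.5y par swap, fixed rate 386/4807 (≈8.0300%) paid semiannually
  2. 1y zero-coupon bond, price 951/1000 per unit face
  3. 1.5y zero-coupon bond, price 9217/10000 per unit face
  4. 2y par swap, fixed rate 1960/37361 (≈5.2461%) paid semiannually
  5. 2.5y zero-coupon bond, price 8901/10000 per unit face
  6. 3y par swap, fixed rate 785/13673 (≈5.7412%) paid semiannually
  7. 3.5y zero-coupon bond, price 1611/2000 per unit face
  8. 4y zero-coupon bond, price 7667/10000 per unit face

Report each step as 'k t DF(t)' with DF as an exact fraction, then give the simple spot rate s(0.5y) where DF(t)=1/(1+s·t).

step 1 [0.5y] swap r/2=193/4807: DF=(1 − 193/4807·(0))/(1+193/4807) = 4807/5000 ≈ 0.961400
step 2 [1y] zero: DF = P = 951/1000 ≈ 0.951000
step 3 [1.5y] zero: DF = P = 9217/10000 ≈ 0.921700
step 4 [2y] swap r/2=980/37361: DF=(1 − 980/37361·(0.961400+0.951000+0.921700))/(1+980/37361) = 451/500 ≈ 0.902000
step 5 [2.5y] zero: DF = P = 8901/10000 ≈ 0.890100
step 6 [3y] swap r/2=785/27346: DF=(1 − 785/27346·(0.961400+0.951000+0.921700+0.902000+0.890100))/(1+785/27346) = 843/1000 ≈ 0.843000
step 7 [3.5y] zero: DF = P = 1611/2000 ≈ 0.805500
step 8 [4y] zero: DF = P = 7667/10000 ≈ 0.766700

1 1/2 4807/5000
2 1 951/1000
3 3/2 9217/10000
4 2 451/500
5 5/2 8901/10000
6 3 843/1000
7 7/2 1611/2000
8 4 7667/10000
s(0.5y) = (1/(4807/5000) − 1)/(1/2) = 386/4807 ≈ 8.0300%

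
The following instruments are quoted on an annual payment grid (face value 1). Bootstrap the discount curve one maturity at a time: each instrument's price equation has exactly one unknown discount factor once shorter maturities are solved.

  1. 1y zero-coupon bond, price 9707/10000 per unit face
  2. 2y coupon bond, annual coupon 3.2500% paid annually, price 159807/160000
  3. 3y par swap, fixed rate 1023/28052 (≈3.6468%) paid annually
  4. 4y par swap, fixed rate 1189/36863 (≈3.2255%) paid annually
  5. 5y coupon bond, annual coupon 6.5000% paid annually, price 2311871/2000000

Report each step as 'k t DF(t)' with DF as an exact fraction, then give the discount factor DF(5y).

step 1 [1y] zero: DF = P = 9707/10000 ≈ 0.970700
step 2 [2y] bond c/1=13/400: DF=(159807/160000 − 13/400·(0.970700))/(1+13/400) = 1171/1250 ≈ 0.936800
step 3 [3y] swap r/1=1023/28052: DF=(1 − 1023/28052·(0.970700+0.936800))/(1+1023/28052) = 8977/10000 ≈ 0.897700
step 4 [4y] swap r/1=1189/36863: DF=(1 − 1189/36863·(0.970700+0.936800+0.897700))/(1+1189/36863) = 8811/10000 ≈ 0.881100
step 5 [5y] bond c/1=13/200: DF=(2311871/2000000 − 13/200·(0.970700+0.936800+0.897700+0.881100))/(1+13/200) = 2151/2500 ≈ 0.860400

1 1 9707/10000
2 2 1171/1250
3 3 8977/10000
4 4 8811/10000
5 5 2151/2500
DF(5y) = 2151/2500 ≈ 0.860400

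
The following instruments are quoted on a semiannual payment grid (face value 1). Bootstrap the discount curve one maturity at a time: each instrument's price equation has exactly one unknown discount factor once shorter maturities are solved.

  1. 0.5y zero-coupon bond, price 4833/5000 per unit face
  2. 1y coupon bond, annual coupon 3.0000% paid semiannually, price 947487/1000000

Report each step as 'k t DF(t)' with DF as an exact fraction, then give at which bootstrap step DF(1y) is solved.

1 1/2 4833/5000
2 1 1149/1250
DF(1y) is solved at step 2

step 1 [0.5y] zero: DF = P = 4833/5000 ≈ 0.966600
step 2 [1y] bond c/2=3/200: DF=(947487/1000000 − 3/200·(0.966600))/(1+3/200) = 1149/1250 ≈ 0.919200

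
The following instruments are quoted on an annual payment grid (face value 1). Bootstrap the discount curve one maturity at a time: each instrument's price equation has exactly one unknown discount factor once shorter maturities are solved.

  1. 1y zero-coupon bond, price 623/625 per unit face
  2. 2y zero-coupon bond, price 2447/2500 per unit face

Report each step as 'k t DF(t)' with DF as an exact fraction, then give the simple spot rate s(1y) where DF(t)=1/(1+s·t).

1 1 623/625
2 2 2447/2500
s(1y) = (1/(623/625) − 1)/(1) = 2/623 ≈ 0.3210%

step 1 [1y] zero: DF = P = 623/625 ≈ 0.996800
step 2 [2y] zero: DF = P = 2447/2500 ≈ 0.978800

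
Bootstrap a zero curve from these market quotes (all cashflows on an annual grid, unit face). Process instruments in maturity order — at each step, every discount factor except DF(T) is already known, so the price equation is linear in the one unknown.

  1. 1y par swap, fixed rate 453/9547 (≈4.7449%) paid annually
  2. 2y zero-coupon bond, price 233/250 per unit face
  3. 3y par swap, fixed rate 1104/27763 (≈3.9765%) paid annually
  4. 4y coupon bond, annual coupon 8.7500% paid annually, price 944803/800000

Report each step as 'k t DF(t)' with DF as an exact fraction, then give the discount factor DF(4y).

step 1 [1y] swap r/1=453/9547: DF=(1 − 453/9547·(0))/(1+453/9547) = 9547/10000 ≈ 0.954700
step 2 [2y] zero: DF = P = 233/250 ≈ 0.932000
step 3 [3y] swap r/1=1104/27763: DF=(1 − 1104/27763·(0.954700+0.932000))/(1+1104/27763) = 556/625 ≈ 0.889600
step 4 [4y] bond c/1=7/80: DF=(944803/800000 − 7/80·(0.954700+0.932000+0.889600))/(1+7/80) = 4313/5000 ≈ 0.862600

1 1 9547/10000
2 2 233/250
3 3 556/625
4 4 4313/5000
DF(4y) = 4313/5000 ≈ 0.862600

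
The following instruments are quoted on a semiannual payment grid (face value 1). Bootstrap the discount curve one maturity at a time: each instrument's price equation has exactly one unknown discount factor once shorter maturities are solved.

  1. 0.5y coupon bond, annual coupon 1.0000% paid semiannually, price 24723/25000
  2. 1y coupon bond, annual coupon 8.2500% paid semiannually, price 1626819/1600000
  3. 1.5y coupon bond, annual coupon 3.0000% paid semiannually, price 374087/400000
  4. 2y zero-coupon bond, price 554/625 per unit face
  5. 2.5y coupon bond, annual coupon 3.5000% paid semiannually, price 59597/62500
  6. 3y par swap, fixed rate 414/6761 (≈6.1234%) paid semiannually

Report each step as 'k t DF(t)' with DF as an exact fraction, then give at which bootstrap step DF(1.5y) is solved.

step 1 [0.5y] bond c/2=1/200: DF=(24723/25000 − 1/200·(0))/(1+1/200) = 123/125 ≈ 0.984000
step 2 [1y] bond c/2=33/800: DF=(1626819/1600000 − 33/800·(0.984000))/(1+33/800) = 15/16 ≈ 0.937500
step 3 [1.5y] bond c/2=3/200: DF=(374087/400000 − 3/200·(0.984000+0.937500))/(1+3/200) = 893/1000 ≈ 0.893000
step 4 [2y] zero: DF = P = 554/625 ≈ 0.886400
step 5 [2.5y] bond c/2=7/400: DF=(59597/62500 − 7/400·(0.984000+0.937500+0.893000+0.886400))/(1+7/400) = 1747/2000 ≈ 0.873500
step 6 [3y] swap r/2=207/6761: DF=(1 − 207/6761·(0.984000+0.937500+0.893000+0.886400+0.873500))/(1+207/6761) = 1043/1250 ≈ 0.834400

1 1/2 123/125
2 1 15/16
3 3/2 893/1000
4 2 554/625
5 5/2 1747/2000
6 3 1043/1250
DF(1.5y) is solved at step 3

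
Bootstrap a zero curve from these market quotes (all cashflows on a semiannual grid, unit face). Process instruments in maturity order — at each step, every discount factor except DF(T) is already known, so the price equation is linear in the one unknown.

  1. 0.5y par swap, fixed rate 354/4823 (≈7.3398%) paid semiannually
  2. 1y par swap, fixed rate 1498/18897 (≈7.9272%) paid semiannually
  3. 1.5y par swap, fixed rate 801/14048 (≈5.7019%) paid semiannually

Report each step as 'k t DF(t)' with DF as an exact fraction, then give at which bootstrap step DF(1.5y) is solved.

step 1 [0.5y] swap r/2=177/4823: DF=(1 − 177/4823·(0))/(1+177/4823) = 4823/5000 ≈ 0.964600
step 2 [1y] swap r/2=749/18897: DF=(1 − 749/18897·(0.964600))/(1+749/18897) = 9251/10000 ≈ 0.925100
step 3 [1.5y] swap r/2=801/28096: DF=(1 − 801/28096·(0.964600+0.925100))/(1+801/28096) = 9199/10000 ≈ 0.919900

1 1/2 4823/5000
2 1 9251/10000
3 3/2 9199/10000
DF(1.5y) is solved at step 3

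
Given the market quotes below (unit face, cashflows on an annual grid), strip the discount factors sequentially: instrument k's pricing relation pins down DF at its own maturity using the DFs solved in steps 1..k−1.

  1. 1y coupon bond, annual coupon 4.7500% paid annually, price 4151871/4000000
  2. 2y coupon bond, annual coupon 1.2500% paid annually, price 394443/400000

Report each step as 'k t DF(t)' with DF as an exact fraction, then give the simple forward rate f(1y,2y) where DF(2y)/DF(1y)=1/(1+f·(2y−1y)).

1 1 9909/10000
2 2 9617/10000
f(1y,2y) = ((9909/10000)/(9617/10000) − 1)/(1) = 292/9617 ≈ 3.0363%

step 1 [1y] bond c/1=19/400: DF=(4151871/4000000 − 19/400·(0))/(1+19/400) = 9909/10000 ≈ 0.990900
step 2 [2y] bond c/1=1/80: DF=(394443/400000 − 1/80·(0.990900))/(1+1/80) = 9617/10000 ≈ 0.961700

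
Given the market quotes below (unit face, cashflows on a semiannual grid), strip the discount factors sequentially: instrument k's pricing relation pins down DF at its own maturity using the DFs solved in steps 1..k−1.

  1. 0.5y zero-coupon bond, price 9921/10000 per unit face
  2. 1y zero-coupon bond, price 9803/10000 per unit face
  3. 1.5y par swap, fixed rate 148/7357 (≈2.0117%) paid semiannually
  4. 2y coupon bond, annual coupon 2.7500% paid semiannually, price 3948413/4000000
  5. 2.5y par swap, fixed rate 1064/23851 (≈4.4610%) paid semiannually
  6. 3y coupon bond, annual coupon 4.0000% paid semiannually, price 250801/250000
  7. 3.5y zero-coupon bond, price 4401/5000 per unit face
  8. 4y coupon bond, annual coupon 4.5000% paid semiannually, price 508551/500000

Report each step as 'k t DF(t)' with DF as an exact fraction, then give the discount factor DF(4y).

1 1/2 9921/10000
2 1 9803/10000
3 3/2 1213/1250
4 2 4669/5000
5 5/2 1117/1250
6 3 89/100
7 7/2 4401/5000
8 4 2127/2500
DF(4y) = 2127/2500 ≈ 0.850800

step 1 [0.5y] zero: DF = P = 9921/10000 ≈ 0.992100
step 2 [1y] zero: DF = P = 9803/10000 ≈ 0.980300
step 3 [1.5y] swap r/2=74/7357: DF=(1 − 74/7357·(0.992100+0.980300))/(1+74/7357) = 1213/1250 ≈ 0.970400
step 4 [2y] bond c/2=11/800: DF=(3948413/4000000 − 11/800·(0.992100+0.980300+0.970400))/(1+11/800) = 4669/5000 ≈ 0.933800
step 5 [2.5y] swap r/2=532/23851: DF=(1 − 532/23851·(0.992100+0.980300+0.970400+0.933800))/(1+532/23851) = 1117/1250 ≈ 0.893600
step 6 [3y] bond c/2=1/50: DF=(250801/250000 − 1/50·(0.992100+0.980300+0.970400+0.933800+0.893600))/(1+1/50) = 89/100 ≈ 0.890000
step 7 [3.5y] zero: DF = P = 4401/5000 ≈ 0.880200
step 8 [4y] bond c/2=9/400: DF=(508551/500000 − 9/400·(0.992100+0.980300+0.970400+0.933800+0.893600+0.890000+0.880200))/(1+9/400) = 2127/2500 ≈ 0.850800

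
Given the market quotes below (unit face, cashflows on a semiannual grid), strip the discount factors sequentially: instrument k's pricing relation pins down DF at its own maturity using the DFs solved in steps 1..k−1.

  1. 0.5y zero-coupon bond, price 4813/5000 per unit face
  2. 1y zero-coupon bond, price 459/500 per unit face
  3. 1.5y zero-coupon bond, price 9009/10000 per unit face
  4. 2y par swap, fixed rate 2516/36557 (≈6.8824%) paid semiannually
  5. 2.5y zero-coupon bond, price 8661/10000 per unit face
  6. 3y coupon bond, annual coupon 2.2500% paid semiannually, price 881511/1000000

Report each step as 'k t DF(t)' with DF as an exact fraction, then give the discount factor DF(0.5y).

step 1 [0.5y] zero: DF = P = 4813/5000 ≈ 0.962600
step 2 [1y] zero: DF = P = 459/500 ≈ 0.918000
step 3 [1.5y] zero: DF = P = 9009/10000 ≈ 0.900900
step 4 [2y] swap r/2=1258/36557: DF=(1 − 1258/36557·(0.962600+0.918000+0.900900))/(1+1258/36557) = 4371/5000 ≈ 0.874200
step 5 [2.5y] zero: DF = P = 8661/10000 ≈ 0.866100
step 6 [3y] bond c/2=9/800: DF=(881511/1000000 − 9/800·(0.962600+0.918000+0.900900+0.874200+0.866100))/(1+9/800) = 4107/5000 ≈ 0.821400

1 1/2 4813/5000
2 1 459/500
3 3/2 9009/10000
4 2 4371/5000
5 5/2 8661/10000
6 3 4107/5000
DF(0.5y) = 4813/5000 ≈ 0.962600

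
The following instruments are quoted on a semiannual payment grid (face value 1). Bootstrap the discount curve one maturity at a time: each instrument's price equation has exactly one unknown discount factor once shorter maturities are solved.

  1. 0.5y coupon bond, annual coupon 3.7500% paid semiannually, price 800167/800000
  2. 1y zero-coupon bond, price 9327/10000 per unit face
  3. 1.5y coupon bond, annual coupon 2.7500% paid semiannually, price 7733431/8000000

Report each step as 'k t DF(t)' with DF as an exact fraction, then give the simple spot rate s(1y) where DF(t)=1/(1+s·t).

1 1/2 4909/5000
2 1 9327/10000
3 3/2 2319/2500
s(1y) = (1/(9327/10000) − 1)/(1) = 673/9327 ≈ 7.2156%

step 1 [0.5y] bond c/2=3/160: DF=(800167/800000 − 3/160·(0))/(1+3/160) = 4909/5000 ≈ 0.981800
step 2 [1y] zero: DF = P = 9327/10000 ≈ 0.932700
step 3 [1.5y] bond c/2=11/800: DF=(7733431/8000000 − 11/800·(0.981800+0.932700))/(1+11/800) = 2319/2500 ≈ 0.927600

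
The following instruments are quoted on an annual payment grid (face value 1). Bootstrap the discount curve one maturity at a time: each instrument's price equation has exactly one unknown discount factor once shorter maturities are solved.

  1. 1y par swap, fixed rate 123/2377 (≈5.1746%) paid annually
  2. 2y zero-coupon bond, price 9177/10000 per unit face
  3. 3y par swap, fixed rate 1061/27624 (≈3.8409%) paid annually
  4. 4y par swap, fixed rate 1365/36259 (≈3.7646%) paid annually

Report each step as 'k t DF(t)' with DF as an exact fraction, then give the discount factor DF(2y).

1 1 2377/2500
2 2 9177/10000
3 3 8939/10000
4 4 1727/2000
DF(2y) = 9177/10000 ≈ 0.917700

step 1 [1y] swap r/1=123/2377: DF=(1 − 123/2377·(0))/(1+123/2377) = 2377/2500 ≈ 0.950800
step 2 [2y] zero: DF = P = 9177/10000 ≈ 0.917700
step 3 [3y] swap r/1=1061/27624: DF=(1 − 1061/27624·(0.950800+0.917700))/(1+1061/27624) = 8939/10000 ≈ 0.893900
step 4 [4y] swap r/1=1365/36259: DF=(1 − 1365/36259·(0.950800+0.917700+0.893900))/(1+1365/36259) = 1727/2000 ≈ 0.863500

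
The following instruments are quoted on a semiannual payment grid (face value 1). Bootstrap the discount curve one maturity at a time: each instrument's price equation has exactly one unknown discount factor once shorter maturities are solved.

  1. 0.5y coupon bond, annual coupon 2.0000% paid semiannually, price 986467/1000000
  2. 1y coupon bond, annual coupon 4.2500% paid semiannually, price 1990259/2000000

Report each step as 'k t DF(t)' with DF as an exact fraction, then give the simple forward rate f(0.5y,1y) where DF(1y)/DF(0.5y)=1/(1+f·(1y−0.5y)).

step 1 [0.5y] bond c/2=1/100: DF=(986467/1000000 − 1/100·(0))/(1+1/100) = 9767/10000 ≈ 0.976700
step 2 [1y] bond c/2=17/800: DF=(1990259/2000000 − 17/800·(0.976700))/(1+17/800) = 9541/10000 ≈ 0.954100

1 1/2 9767/10000
2 1 9541/10000
f(0.5y,1y) = ((9767/10000)/(9541/10000) − 1)/(1/2) = 452/9541 ≈ 4.7374%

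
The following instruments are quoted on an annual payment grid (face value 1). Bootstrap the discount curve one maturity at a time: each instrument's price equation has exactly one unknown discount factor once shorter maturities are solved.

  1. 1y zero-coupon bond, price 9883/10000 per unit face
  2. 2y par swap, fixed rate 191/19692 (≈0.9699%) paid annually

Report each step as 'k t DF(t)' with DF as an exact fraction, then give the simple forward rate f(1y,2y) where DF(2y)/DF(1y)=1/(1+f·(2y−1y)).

1 1 9883/10000
2 2 9809/10000
f(1y,2y) = ((9883/10000)/(9809/10000) − 1)/(1) = 74/9809 ≈ 0.7544%

step 1 [1y] zero: DF = P = 9883/10000 ≈ 0.988300
step 2 [2y] swap r/1=191/19692: DF=(1 − 191/19692·(0.988300))/(1+191/19692) = 9809/10000 ≈ 0.980900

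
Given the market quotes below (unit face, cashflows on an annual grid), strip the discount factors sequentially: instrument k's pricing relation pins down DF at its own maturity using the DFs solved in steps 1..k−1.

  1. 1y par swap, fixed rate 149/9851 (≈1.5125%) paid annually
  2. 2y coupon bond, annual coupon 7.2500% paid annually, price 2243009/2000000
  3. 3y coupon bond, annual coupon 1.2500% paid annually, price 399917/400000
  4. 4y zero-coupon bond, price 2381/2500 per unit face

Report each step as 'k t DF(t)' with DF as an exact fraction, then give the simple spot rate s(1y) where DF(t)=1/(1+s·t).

step 1 [1y] swap r/1=149/9851: DF=(1 − 149/9851·(0))/(1+149/9851) = 9851/10000 ≈ 0.985100
step 2 [2y] bond c/1=29/400: DF=(2243009/2000000 − 29/400·(0.985100))/(1+29/400) = 9791/10000 ≈ 0.979100
step 3 [3y] bond c/1=1/80: DF=(399917/400000 − 1/80·(0.985100+0.979100))/(1+1/80) = 602/625 ≈ 0.963200
step 4 [4y] zero: DF = P = 2381/2500 ≈ 0.952400

1 1 9851/10000
2 2 9791/10000
3 3 602/625
4 4 2381/2500
s(1y) = (1/(9851/10000) − 1)/(1) = 149/9851 ≈ 1.5125%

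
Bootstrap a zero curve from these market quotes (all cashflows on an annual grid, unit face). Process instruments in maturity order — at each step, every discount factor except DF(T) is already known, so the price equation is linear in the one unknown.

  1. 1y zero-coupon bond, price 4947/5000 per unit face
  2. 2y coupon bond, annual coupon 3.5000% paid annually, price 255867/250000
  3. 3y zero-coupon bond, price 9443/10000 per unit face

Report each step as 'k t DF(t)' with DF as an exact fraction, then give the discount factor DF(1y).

1 1 4947/5000
2 2 4777/5000
3 3 9443/10000
DF(1y) = 4947/5000 ≈ 0.989400

step 1 [1y] zero: DF = P = 4947/5000 ≈ 0.989400
step 2 [2y] bond c/1=7/200: DF=(255867/250000 − 7/200·(0.989400))/(1+7/200) = 4777/5000 ≈ 0.955400
step 3 [3y] zero: DF = P = 9443/10000 ≈ 0.944300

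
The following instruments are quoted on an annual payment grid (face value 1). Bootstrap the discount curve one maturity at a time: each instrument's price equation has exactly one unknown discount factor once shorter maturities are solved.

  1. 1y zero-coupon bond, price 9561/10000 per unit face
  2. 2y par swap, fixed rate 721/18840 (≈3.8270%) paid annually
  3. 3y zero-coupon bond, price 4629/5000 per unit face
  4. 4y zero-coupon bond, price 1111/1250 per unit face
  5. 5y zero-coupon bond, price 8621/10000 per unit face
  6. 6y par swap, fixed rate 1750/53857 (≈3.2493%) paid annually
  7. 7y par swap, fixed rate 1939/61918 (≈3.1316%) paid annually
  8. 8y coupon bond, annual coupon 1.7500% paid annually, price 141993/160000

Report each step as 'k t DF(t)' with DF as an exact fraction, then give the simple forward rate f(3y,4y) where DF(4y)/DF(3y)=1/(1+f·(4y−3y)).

step 1 [1y] zero: DF = P = 9561/10000 ≈ 0.956100
step 2 [2y] swap r/1=721/18840: DF=(1 − 721/18840·(0.956100))/(1+721/18840) = 9279/10000 ≈ 0.927900
step 3 [3y] zero: DF = P = 4629/5000 ≈ 0.925800
step 4 [4y] zero: DF = P = 1111/1250 ≈ 0.888800
step 5 [5y] zero: DF = P = 8621/10000 ≈ 0.862100
step 6 [6y] swap r/1=1750/53857: DF=(1 − 1750/53857·(0.956100+0.927900+0.925800+0.888800+0.862100))/(1+1750/53857) = 33/40 ≈ 0.825000
step 7 [7y] swap r/1=1939/61918: DF=(1 − 1939/61918·(0.956100+0.927900+0.925800+0.888800+0.862100+0.825000))/(1+1939/61918) = 8061/10000 ≈ 0.806100
step 8 [8y] bond c/1=7/400: DF=(141993/160000 − 7/400·(0.956100+0.927900+0.925800+0.888800+0.862100+0.825000+0.806100))/(1+7/400) = 7657/10000 ≈ 0.765700

1 1 9561/10000
2 2 9279/10000
3 3 4629/5000
4 4 1111/1250
5 5 8621/10000
6 6 33/40
7 7 8061/10000
8 8 7657/10000
f(3y,4y) = ((4629/5000)/(1111/1250) − 1)/(1) = 185/4444 ≈ 4.1629%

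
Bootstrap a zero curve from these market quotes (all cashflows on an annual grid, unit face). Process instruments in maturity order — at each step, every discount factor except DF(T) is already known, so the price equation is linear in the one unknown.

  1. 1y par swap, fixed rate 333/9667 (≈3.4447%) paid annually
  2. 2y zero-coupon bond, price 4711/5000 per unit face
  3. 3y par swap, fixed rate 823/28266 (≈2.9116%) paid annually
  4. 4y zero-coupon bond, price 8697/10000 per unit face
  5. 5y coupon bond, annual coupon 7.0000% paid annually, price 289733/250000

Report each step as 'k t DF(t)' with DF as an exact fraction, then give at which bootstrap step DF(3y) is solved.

step 1 [1y] swap r/1=333/9667: DF=(1 − 333/9667·(0))/(1+333/9667) = 9667/10000 ≈ 0.966700
step 2 [2y] zero: DF = P = 4711/5000 ≈ 0.942200
step 3 [3y] swap r/1=823/28266: DF=(1 − 823/28266·(0.966700+0.942200))/(1+823/28266) = 9177/10000 ≈ 0.917700
step 4 [4y] zero: DF = P = 8697/10000 ≈ 0.869700
step 5 [5y] bond c/1=7/100: DF=(289733/250000 − 7/100·(0.966700+0.942200+0.917700+0.869700))/(1+7/100) = 8413/10000 ≈ 0.841300

1 1 9667/10000
2 2 4711/5000
3 3 9177/10000
4 4 8697/10000
5 5 8413/10000
DF(3y) is solved at step 3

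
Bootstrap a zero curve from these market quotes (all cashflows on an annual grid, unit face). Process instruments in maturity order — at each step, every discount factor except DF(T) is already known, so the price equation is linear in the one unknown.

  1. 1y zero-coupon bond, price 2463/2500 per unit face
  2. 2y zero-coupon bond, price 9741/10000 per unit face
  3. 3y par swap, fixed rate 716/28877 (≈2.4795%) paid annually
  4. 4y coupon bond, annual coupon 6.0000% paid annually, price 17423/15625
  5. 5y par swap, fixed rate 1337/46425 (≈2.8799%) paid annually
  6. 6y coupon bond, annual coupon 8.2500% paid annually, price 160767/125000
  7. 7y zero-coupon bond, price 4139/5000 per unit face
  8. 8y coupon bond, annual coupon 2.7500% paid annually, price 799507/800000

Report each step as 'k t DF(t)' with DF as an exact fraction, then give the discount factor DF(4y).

step 1 [1y] zero: DF = P = 2463/2500 ≈ 0.985200
step 2 [2y] zero: DF = P = 9741/10000 ≈ 0.974100
step 3 [3y] swap r/1=716/28877: DF=(1 − 716/28877·(0.985200+0.974100))/(1+716/28877) = 2321/2500 ≈ 0.928400
step 4 [4y] bond c/1=3/50: DF=(17423/15625 − 3/50·(0.985200+0.974100+0.928400))/(1+3/50) = 1777/2000 ≈ 0.888500
step 5 [5y] swap r/1=1337/46425: DF=(1 − 1337/46425·(0.985200+0.974100+0.928400+0.888500))/(1+1337/46425) = 8663/10000 ≈ 0.866300
step 6 [6y] bond c/1=33/400: DF=(160767/125000 − 33/400·(0.985200+0.974100+0.928400+0.888500+0.866300))/(1+33/400) = 8343/10000 ≈ 0.834300
step 7 [7y] zero: DF = P = 4139/5000 ≈ 0.827800
step 8 [8y] bond c/1=11/400: DF=(799507/800000 − 11/400·(0.985200+0.974100+0.928400+0.888500+0.866300+0.834300+0.827800))/(1+11/400) = 8039/10000 ≈ 0.803900

1 1 2463/2500
2 2 9741/10000
3 3 2321/2500
4 4 1777/2000
5 5 8663/10000
6 6 8343/10000
7 7 4139/5000
8 8 8039/10000
DF(4y) = 1777/2000 ≈ 0.888500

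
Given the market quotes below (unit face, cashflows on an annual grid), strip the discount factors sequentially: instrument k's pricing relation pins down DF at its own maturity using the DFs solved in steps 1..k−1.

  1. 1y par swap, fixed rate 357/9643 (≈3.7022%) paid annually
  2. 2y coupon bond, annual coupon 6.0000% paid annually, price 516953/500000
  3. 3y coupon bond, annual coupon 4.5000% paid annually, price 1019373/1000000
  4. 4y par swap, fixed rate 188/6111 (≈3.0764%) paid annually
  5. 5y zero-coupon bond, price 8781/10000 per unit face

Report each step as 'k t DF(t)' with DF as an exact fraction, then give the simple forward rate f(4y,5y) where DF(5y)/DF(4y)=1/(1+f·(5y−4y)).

step 1 [1y] swap r/1=357/9643: DF=(1 − 357/9643·(0))/(1+357/9643) = 9643/10000 ≈ 0.964300
step 2 [2y] bond c/1=3/50: DF=(516953/500000 − 3/50·(0.964300))/(1+3/50) = 1151/1250 ≈ 0.920800
step 3 [3y] bond c/1=9/200: DF=(1019373/1000000 − 9/200·(0.964300+0.920800))/(1+9/200) = 8943/10000 ≈ 0.894300
step 4 [4y] swap r/1=188/6111: DF=(1 − 188/6111·(0.964300+0.920800+0.894300))/(1+188/6111) = 1109/1250 ≈ 0.887200
step 5 [5y] zero: DF = P = 8781/10000 ≈ 0.878100

1 1 9643/10000
2 2 1151/1250
3 3 8943/10000
4 4 1109/1250
5 5 8781/10000
f(4y,5y) = ((1109/1250)/(8781/10000) − 1)/(1) = 91/8781 ≈ 1.0363%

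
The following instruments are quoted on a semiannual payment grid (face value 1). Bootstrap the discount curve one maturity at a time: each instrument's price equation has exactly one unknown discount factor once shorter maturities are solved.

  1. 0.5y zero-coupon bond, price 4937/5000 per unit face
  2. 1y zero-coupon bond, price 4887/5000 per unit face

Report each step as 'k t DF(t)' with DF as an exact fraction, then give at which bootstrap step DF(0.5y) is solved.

step 1 [0.5y] zero: DF = P = 4937/5000 ≈ 0.987400
step 2 [1y] zero: DF = P = 4887/5000 ≈ 0.977400

1 1/2 4937/5000
2 1 4887/5000
DF(0.5y) is solved at step 1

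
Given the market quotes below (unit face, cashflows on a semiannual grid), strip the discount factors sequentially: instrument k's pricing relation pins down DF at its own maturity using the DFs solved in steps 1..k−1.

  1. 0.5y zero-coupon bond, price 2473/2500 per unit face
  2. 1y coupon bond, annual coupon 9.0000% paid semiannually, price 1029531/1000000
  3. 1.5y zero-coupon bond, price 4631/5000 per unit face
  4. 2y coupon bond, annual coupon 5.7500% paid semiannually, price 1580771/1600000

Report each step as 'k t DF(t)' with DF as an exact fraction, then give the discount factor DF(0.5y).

step 1 [0.5y] zero: DF = P = 2473/2500 ≈ 0.989200
step 2 [1y] bond c/2=9/200: DF=(1029531/1000000 − 9/200·(0.989200))/(1+9/200) = 4713/5000 ≈ 0.942600
step 3 [1.5y] zero: DF = P = 4631/5000 ≈ 0.926200
step 4 [2y] bond c/2=23/800: DF=(1580771/1600000 − 23/800·(0.989200+0.942600+0.926200))/(1+23/800) = 1761/2000 ≈ 0.880500

1 1/2 2473/2500
2 1 4713/5000
3 3/2 4631/5000
4 2 1761/2000
DF(0.5y) = 2473/2500 ≈ 0.989200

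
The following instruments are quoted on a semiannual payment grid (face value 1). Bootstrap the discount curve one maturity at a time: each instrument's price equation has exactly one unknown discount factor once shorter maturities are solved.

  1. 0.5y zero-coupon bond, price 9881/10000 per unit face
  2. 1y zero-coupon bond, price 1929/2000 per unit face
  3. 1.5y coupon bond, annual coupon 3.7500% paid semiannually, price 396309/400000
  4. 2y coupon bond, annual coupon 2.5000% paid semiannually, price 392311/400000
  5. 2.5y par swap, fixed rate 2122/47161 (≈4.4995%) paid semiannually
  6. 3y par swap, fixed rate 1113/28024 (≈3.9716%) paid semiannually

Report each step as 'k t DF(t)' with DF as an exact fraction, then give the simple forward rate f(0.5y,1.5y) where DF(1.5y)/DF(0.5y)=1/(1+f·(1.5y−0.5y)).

1 1/2 9881/10000
2 1 1929/2000
3 3/2 4683/5000
4 2 933/1000
5 5/2 8939/10000
6 3 8887/10000
f(0.5y,1.5y) = ((9881/10000)/(4683/5000) − 1)/(1) = 515/9366 ≈ 5.4986%

step 1 [0.5y] zero: DF = P = 9881/10000 ≈ 0.988100
step 2 [1y] zero: DF = P = 1929/2000 ≈ 0.964500
step 3 [1.5y] bond c/2=3/160: DF=(396309/400000 − 3/160·(0.988100+0.964500))/(1+3/160) = 4683/5000 ≈ 0.936600
step 4 [2y] bond c/2=1/80: DF=(392311/400000 − 1/80·(0.988100+0.964500+0.936600))/(1+1/80) = 933/1000 ≈ 0.933000
step 5 [2.5y] swap r/2=1061/47161: DF=(1 − 1061/47161·(0.988100+0.964500+0.936600+0.933000))/(1+1061/47161) = 8939/10000 ≈ 0.893900
step 6 [3y] swap r/2=1113/56048: DF=(1 − 1113/56048·(0.988100+0.964500+0.936600+0.933000+0.893900))/(1+1113/56048) = 8887/10000 ≈ 0.888700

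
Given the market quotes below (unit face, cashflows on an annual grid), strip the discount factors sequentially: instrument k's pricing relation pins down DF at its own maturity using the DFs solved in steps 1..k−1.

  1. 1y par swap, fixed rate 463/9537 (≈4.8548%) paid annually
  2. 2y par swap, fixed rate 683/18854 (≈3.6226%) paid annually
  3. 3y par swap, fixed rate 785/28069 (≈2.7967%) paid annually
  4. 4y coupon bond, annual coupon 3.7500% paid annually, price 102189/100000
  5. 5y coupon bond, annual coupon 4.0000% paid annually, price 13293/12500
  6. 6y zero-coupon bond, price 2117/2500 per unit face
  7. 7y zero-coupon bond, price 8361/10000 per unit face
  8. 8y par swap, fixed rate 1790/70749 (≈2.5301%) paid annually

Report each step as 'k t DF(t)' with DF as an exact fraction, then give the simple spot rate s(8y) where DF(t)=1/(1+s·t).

step 1 [1y] swap r/1=463/9537: DF=(1 − 463/9537·(0))/(1+463/9537) = 9537/10000 ≈ 0.953700
step 2 [2y] swap r/1=683/18854: DF=(1 − 683/18854·(0.953700))/(1+683/18854) = 9317/10000 ≈ 0.931700
step 3 [3y] swap r/1=785/28069: DF=(1 − 785/28069·(0.953700+0.931700))/(1+785/28069) = 1843/2000 ≈ 0.921500
step 4 [4y] bond c/1=3/80: DF=(102189/100000 − 3/80·(0.953700+0.931700+0.921500))/(1+3/80) = 1767/2000 ≈ 0.883500
step 5 [5y] bond c/1=1/25: DF=(13293/12500 − 1/25·(0.953700+0.931700+0.921500+0.883500))/(1+1/25) = 4403/5000 ≈ 0.880600
step 6 [6y] zero: DF = P = 2117/2500 ≈ 0.846800
step 7 [7y] zero: DF = P = 8361/10000 ≈ 0.836100
step 8 [8y] swap r/1=1790/70749: DF=(1 − 1790/70749·(0.953700+0.931700+0.921500+0.883500+0.880600+0.846800+0.836100))/(1+1790/70749) = 821/1000 ≈ 0.821000

1 1 9537/10000
2 2 9317/10000
3 3 1843/2000
4 4 1767/2000
5 5 4403/5000
6 6 2117/2500
7 7 8361/10000
8 8 821/1000
s(8y) = (1/(821/1000) − 1)/(8) = 179/6568 ≈ 2.7253%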